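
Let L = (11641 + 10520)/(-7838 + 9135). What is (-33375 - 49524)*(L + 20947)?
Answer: -2254058627580/1297 ≈ -1.7379e+9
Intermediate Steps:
L = 22161/1297 ≈ 17.086
(-33375 - 49524)*(L + 20947) = (-33375 - 49524)*(22161/1297 + 20947) = -82899*27190420/1297 = -2254058627580/1297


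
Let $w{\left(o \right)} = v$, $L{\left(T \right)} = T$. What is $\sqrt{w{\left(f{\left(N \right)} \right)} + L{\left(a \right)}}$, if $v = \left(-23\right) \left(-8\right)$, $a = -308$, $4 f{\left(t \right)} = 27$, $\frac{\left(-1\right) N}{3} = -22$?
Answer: $2 i \sqrt{31} \approx 11.136 i$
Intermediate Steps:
$N = 66$ ($N = \left(-3\right) \left(-22\right) = 66$)
$f{\left(t \right)} = \frac{27}{4}$ ($f{\left(t \right)} = \frac{1}{4} \cdot 27 = \frac{27}{4}$)
$v = 184$
$w{\left(o \right)} = 184$
$\sqrt{w{\left(f{\left(N \right)} \right)} + L{\left(a \right)}} = \sqrt{184 - 308} = \sqrt{-124} = 2 i \sqrt{31}$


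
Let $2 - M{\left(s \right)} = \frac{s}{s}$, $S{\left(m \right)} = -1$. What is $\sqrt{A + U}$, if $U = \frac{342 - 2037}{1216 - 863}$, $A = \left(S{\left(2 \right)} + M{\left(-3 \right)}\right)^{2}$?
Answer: $\frac{i \sqrt{598335}}{353} \approx 2.1913 i$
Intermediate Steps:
$M{\left(s \right)} = 1$ ($M{\left(s \right)} = 2 - \frac{s}{s} = 2 - 1 = 1$)
$A = 0$ ($A = \left(-1 + 1\right)^{2} = 0^{2} = 0$)
$U = - \frac{1695}{353} \approx -4.8017$
$\sqrt{A + U} = \sqrt{0 - \frac{1695}{353}} = \sqrt{- \frac{1695}{353}} = \frac{i \sqrt{598335}}{353}$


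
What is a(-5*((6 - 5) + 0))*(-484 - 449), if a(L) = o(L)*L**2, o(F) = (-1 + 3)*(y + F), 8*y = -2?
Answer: 489825/2 ≈ 2.4491e+5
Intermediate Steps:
y = -1/4 (y = (1/8)*(-2) = -1/4 ≈ -0.25000)
o(F) = -1/2 + 2*F (o(F) = (-1 + 3)*(-1/4 + F) = 2*(-1/4 + F) = -1/2 + 2*F)
a(L) = L**2*(-1/2 + 2*L) (a(L) = (-1/2 + 2*L)*L**2 = L**2*(-1/2 + 2*L))
a(-5*((6 - 5) + 0))*(-484 - 449) = ((-5*((6 - 5) + 0))**2*(-1 + 4*(-5*((6 - 5) + 0)))/2)*(-484 - 449) = ((-5*(1 + 0))**2*(-1 + 4*(-5*(1 + 0)))/2)*(-933) = ((-5*1)**2*(-1 + 4*(-5*1))/2)*(-933) = ((1/2)*(-5)**2*(-1 + 4*(-5)))*(-933) = ((1/2)*25*(-1 - 20))*(-933) = ((1/2)*25*(-21))*(-933) = -525/2*(-933) = 489825/2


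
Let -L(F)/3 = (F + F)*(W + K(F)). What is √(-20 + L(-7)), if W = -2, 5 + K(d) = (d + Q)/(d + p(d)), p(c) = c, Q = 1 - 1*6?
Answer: I*√278 ≈ 16.673*I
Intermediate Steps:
Q = -5 (Q = 1 - 6 = -5)
K(d) = -5 + (-5 + d)/(2*d) (K(d) = -5 + (d - 5)/(d + d) = -5 + (-5 + d)/((2*d)) = -5 + (-5 + d)*(1/(2*d)) = -5 + (-5 + d)/(2*d))
L(F) = -6*F*(-2 + (-5 - 9*F)/(2*F)) (L(F) = -3*(F + F)*(-2 + (-5 - 9*F)/(2*F)) = -3*2*F*(-2 + (-5 - 9*F)/(2*F)) = -6*F*(-2 + (-5 - 9*F)/(2*F)))
√(-20 + L(-7)) = √(-20 + (15 + 39*(-7))) = √(-20 + (15 - 273)) = √(-20 - 258) = √(-278) = I*√278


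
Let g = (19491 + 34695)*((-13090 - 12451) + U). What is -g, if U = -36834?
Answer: 3379851750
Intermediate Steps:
g = -3379851750 (g = (19491 + 34695)*((-13090 - 12451) - 36834) = 54186*(-25541 - 36834) = 54186*(-62375) = -3379851750)
-g = -1*(-3379851750) = 3379851750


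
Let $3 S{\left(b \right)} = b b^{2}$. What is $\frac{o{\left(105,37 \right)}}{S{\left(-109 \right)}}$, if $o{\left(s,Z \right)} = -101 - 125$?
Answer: $\frac{678}{1295029} \approx 0.00052354$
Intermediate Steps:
$o{\left(s,Z \right)} = -226$ ($o{\left(s,Z \right)} = -101 - 125 = -226$)
$S{\left(b \right)} = \frac{b^{3}}{3}$ ($S{\left(b \right)} = \frac{b b^{2}}{3} = \frac{b^{3}}{3}$)
$\frac{o{\left(105,37 \right)}}{S{\left(-109 \right)}} = - \frac{226}{\frac{1}{3} \left(-109\right)^{3}} = - \frac{226}{\frac{1}{3} \left(-1295029\right)} = - \frac{226}{- \frac{1295029}{3}} = \left(-226\right) \left(- \frac{3}{1295029}\right) = \frac{678}{1295029}$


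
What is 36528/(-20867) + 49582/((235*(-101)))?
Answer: -1901619674/495278245 ≈ -3.8395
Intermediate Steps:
36528/(-20867) + 49582/((235*(-101))) = 36528*(-1/20867) + 49582/(-23735) = -36528/20867 + 49582*(-1/23735) = -36528/20867 - 49582/23735 = -1901619674/495278245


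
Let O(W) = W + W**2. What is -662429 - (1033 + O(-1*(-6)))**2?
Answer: -1818054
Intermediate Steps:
-662429 - (1033 + O(-1*(-6)))**2 = -662429 - (1033 + (-1*(-6))*(1 - 1*(-6)))**2 = -662429 - (1033 + 6*(1 + 6))**2 = -662429 - (1033 + 6*7)**2 = -662429 - (1033 + 42)**2 = -662429 - 1*1075**2 = -662429 - 1*1155625 = -662429 - 1155625 = -1818054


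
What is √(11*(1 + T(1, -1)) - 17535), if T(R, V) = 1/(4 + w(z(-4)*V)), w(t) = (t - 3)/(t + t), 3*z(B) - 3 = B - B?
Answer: I*√630798/6 ≈ 132.37*I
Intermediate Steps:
z(B) = 1 (z(B) = 1 + (B - B)/3 = 1 + (⅓)*0 = 1 + 0 = 1)
w(t) = (-3 + t)/(2*t) (w(t) = (-3 + t)/((2*t)) = (-3 + t)*(1/(2*t)) = (-3 + t)/(2*t))
T(R, V) = 1/(4 + (-3 + V)/(2*V)) (T(R, V) = 1/(4 + (-3 + 1*V)/(2*((1*V)))) = 1/(4 + (-3 + V)/(2*V)))
√(11*(1 + T(1, -1)) - 17535) = √(11*(1 + (⅔)*(-1)/(-1 + 3*(-1))) - 17535) = √(11*(1 + (⅔)*(-1)/(-1 - 3)) - 17535) = √(11*(1 + (⅔)*(-1)/(-4)) - 17535) = √(11*(1 + (⅔)*(-1)*(-¼)) - 17535) = √(11*(1 + ⅙) - 17535) = √(11*(7/6) - 17535) = √(77/6 - 17535) = √(-105133/6) = I*√630798/6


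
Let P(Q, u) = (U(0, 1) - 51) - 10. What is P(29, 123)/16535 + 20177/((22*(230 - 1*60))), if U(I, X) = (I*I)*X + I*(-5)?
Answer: 66679711/12368180 ≈ 5.3912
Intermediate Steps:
U(I, X) = -5*I + X*I**2 (U(I, X) = I**2*X - 5*I = X*I**2 - 5*I = -5*I + X*I**2)
P(Q, u) = -61 (P(Q, u) = (0*(-5 + 0*1) - 51) - 10 = (0*(-5 + 0) - 51) - 10 = (0*(-5) - 51) - 10 = (0 - 51) - 10 = -51 - 10 = -61)
P(29, 123)/16535 + 20177/((22*(230 - 1*60))) = -61/16535 + 20177/((22*(230 - 1*60))) = -61*1/16535 + 20177/((22*(230 - 60))) = -61/16535 + 20177/((22*170)) = -61/16535 + 20177/3740 = 66679711/12368180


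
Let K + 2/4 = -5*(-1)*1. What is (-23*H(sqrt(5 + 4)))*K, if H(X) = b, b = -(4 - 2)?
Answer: 207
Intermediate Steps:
b = -2 (b = -1*2 = -2)
K = 9/2 (K = -1/2 - 5*(-1)*1 = -1/2 + 5*1 = -1/2 + 5 = 9/2 ≈ 4.5000)
H(X) = -2
(-23*H(sqrt(5 + 4)))*K = -23*(-2)*(9/2) = 46*(9/2) = 207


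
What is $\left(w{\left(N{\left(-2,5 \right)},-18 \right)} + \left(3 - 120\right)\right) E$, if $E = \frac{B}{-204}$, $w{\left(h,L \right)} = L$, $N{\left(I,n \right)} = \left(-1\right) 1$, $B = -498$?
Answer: $- \frac{11205}{34} \approx -329.56$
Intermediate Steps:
$N{\left(I,n \right)} = -1$
$E = \frac{83}{34}$ ($E = - \frac{498}{-204} = \left(-498\right) \left(- \frac{1}{204}\right) = \frac{83}{34} \approx 2.4412$)
$\left(w{\left(N{\left(-2,5 \right)},-18 \right)} + \left(3 - 120\right)\right) E = \left(-18 + \left(3 - 120\right)\right) \frac{83}{34} = \left(-18 - 117\right) \frac{83}{34} = \left(-135\right) \frac{83}{34} = - \frac{11205}{34}$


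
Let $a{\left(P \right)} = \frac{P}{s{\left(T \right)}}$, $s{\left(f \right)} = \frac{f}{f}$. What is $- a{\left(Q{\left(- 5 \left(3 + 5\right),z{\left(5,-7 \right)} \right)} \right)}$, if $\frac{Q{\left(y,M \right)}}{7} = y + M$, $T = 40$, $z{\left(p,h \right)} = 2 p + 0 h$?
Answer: $210$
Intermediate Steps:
$z{\left(p,h \right)} = 2 p$ ($z{\left(p,h \right)} = 2 p + 0 = 2 p$)
$s{\left(f \right)} = 1$
$Q{\left(y,M \right)} = 7 M + 7 y$ ($Q{\left(y,M \right)} = 7 \left(y + M\right) = 7 \left(M + y\right) = 7 M + 7 y$)
$a{\left(P \right)} = P$ ($a{\left(P \right)} = \frac{P}{1} = P 1 = P$)
$- a{\left(Q{\left(- 5 \left(3 + 5\right),z{\left(5,-7 \right)} \right)} \right)} = - (7 \cdot 2 \cdot 5 + 7 \left(- 5 \left(3 + 5\right)\right)) = - (7 \cdot 10 + 7 \left(\left(-5\right) 8\right)) = - (70 + 7 \left(-40\right)) = - (70 - 280) = \left(-1\right) \left(-210\right) = 210$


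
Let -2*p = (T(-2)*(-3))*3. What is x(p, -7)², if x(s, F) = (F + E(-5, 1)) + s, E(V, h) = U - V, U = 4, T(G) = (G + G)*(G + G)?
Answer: 5476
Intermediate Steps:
T(G) = 4*G² (T(G) = (2*G)*(2*G) = 4*G²)
p = 72 (p = -(4*(-2)²)*(-3)*3/2 = -(4*4)*(-3)*3/2 = -16*(-3)*3/2 = -(-24)*3 = -½*(-144) = 72)
E(V, h) = 4 - V
x(s, F) = 9 + F + s (x(s, F) = (F + (4 - 1*(-5))) + s = (F + (4 + 5)) + s = (F + 9) + s = (9 + F) + s = 9 + F + s)
x(p, -7)² = (9 - 7 + 72)² = 74² = 5476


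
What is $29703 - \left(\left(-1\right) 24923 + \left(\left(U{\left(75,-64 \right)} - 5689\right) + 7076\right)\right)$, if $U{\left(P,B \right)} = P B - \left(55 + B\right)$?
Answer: $58030$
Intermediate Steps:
$U{\left(P,B \right)} = -55 - B + B P$ ($U{\left(P,B \right)} = B P - \left(55 + B\right) = -55 - B + B P$)
$29703 - \left(\left(-1\right) 24923 + \left(\left(U{\left(75,-64 \right)} - 5689\right) + 7076\right)\right) = 29703 - \left(\left(-1\right) 24923 + \left(\left(\left(-55 - -64 - 4800\right) - 5689\right) + 7076\right)\right) = 29703 - \left(-24923 + \left(\left(\left(-55 + 64 - 4800\right) - 5689\right) + 7076\right)\right) = 29703 - \left(-24923 + \left(\left(-4791 - 5689\right) + 7076\right)\right) = 29703 - \left(-24923 + \left(-10480 + 7076\right)\right) = 29703 - \left(-24923 - 3404\right) = 29703 - -28327 = 29703 + 28327 = 58030$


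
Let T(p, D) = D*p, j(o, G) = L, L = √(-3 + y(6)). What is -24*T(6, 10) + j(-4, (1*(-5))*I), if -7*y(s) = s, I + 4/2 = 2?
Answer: -1440 + 3*I*√21/7 ≈ -1440.0 + 1.964*I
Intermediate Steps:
I = 0 (I = -2 + 2 = 0)
y(s) = -s/7
L = 3*I*√21/7 (L = √(-3 - ⅐*6) = √(-3 - 6/7) = √(-27/7) = 3*I*√21/7 ≈ 1.964*I)
j(o, G) = 3*I*√21/7
-24*T(6, 10) + j(-4, (1*(-5))*I) = -240*6 + 3*I*√21/7 = -24*60 + 3*I*√21/7 = -1440 + 3*I*√21/7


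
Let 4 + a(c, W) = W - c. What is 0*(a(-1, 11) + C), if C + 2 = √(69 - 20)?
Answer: 0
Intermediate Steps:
a(c, W) = -4 + W - c (a(c, W) = -4 + (W - c) = -4 + W - c)
C = 5 (C = -2 + √(69 - 20) = -2 + √49 = -2 + 7 = 5)
0*(a(-1, 11) + C) = 0*((-4 + 11 - 1*(-1)) + 5) = 0*((-4 + 11 + 1) + 5) = 0*(8 + 5) = 0*13 = 0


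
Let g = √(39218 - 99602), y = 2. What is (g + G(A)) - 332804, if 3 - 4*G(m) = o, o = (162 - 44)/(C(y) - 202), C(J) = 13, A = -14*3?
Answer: -251599139/756 + 4*I*√3774 ≈ -3.328e+5 + 245.73*I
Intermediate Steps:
A = -42
o = -118/189 (o = (162 - 44)/(13 - 202) = 118/(-189) = 118*(-1/189) = -118/189 ≈ -0.62434)
G(m) = 685/756 (G(m) = ¾ - ¼*(-118/189) = ¾ + 59/378 = 685/756)
g = 4*I*√3774 (g = √(-60384) = 4*I*√3774 ≈ 245.73*I)
(g + G(A)) - 332804 = (4*I*√3774 + 685/756) - 332804 = (685/756 + 4*I*√3774) - 332804 = -251599139/756 + 4*I*√3774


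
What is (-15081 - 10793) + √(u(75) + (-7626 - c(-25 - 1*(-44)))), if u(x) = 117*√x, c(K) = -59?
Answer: -25874 + I*√(7567 - 585*√3) ≈ -25874.0 + 80.955*I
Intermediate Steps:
(-15081 - 10793) + √(u(75) + (-7626 - c(-25 - 1*(-44)))) = (-15081 - 10793) + √(117*√75 + (-7626 - 1*(-59))) = -25874 + √(117*(5*√3) + (-7626 + 59)) = -25874 + √(585*√3 - 7567) = -25874 + √(-7567 + 585*√3)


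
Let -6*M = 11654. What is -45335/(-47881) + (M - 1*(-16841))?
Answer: 2140225181/143643 ≈ 14900.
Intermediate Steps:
M = -5827/3 (M = -⅙*11654 = -5827/3 ≈ -1942.3)
-45335/(-47881) + (M - 1*(-16841)) = -45335/(-47881) + (-5827/3 - 1*(-16841)) = -45335*(-1/47881) + (-5827/3 + 16841) = 45335/47881 + 44696/3 = 2140225181/143643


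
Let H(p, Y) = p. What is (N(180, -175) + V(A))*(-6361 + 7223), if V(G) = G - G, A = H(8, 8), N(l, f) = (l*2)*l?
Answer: 55857600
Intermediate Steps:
N(l, f) = 2*l² (N(l, f) = (2*l)*l = 2*l²)
A = 8
V(G) = 0
(N(180, -175) + V(A))*(-6361 + 7223) = (2*180² + 0)*(-6361 + 7223) = (2*32400 + 0)*862 = (64800 + 0)*862 = 64800*862 = 55857600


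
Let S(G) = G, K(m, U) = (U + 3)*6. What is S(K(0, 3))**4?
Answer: 1679616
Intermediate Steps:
K(m, U) = 18 + 6*U (K(m, U) = (3 + U)*6 = 18 + 6*U)
S(K(0, 3))**4 = (18 + 6*3)**4 = (18 + 18)**4 = 36**4 = 1679616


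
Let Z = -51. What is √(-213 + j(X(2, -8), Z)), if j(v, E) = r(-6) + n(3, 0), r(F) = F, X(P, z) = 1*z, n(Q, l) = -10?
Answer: I*√229 ≈ 15.133*I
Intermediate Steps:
X(P, z) = z
j(v, E) = -16 (j(v, E) = -6 - 10 = -16)
√(-213 + j(X(2, -8), Z)) = √(-213 - 16) = √(-229) = I*√229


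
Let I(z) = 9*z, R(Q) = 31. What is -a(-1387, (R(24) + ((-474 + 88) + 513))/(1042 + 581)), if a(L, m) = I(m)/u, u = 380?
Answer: -237/102790 ≈ -0.0023057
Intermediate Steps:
a(L, m) = 9*m/380 (a(L, m) = (9*m)/380 = (9*m)*(1/380) = 9*m/380)
-a(-1387, (R(24) + ((-474 + 88) + 513))/(1042 + 581)) = -9*(31 + ((-474 + 88) + 513))/(1042 + 581)/380 = -9*(31 + (-386 + 513))/1623/380 = -9*(31 + 127)*(1/1623)/380 = -9*158*(1/1623)/380 = -9*158/(380*1623) = -1*237/102790 = -237/102790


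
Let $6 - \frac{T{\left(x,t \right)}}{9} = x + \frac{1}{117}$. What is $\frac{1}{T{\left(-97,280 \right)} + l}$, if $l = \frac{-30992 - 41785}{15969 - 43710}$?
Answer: $\frac{120211}{111741717} \approx 0.0010758$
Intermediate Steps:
$T{\left(x,t \right)} = \frac{701}{13} - 9 x$ ($T{\left(x,t \right)} = 54 - 9 \left(x + \frac{1}{117}\right) = 54 - 9 \left(\frac{1}{117} + x\right) = 54 - \left(\frac{1}{13} + 9 x\right) = \frac{701}{13} - 9 x$)
$l = \frac{24259}{9247}$ ($l = - \frac{72777}{-27741} = \left(-72777\right) \left(- \frac{1}{27741}\right) = \frac{24259}{9247} \approx 2.6234$)
$\frac{1}{T{\left(-97,280 \right)} + l} = \frac{1}{\left(\frac{701}{13} - -873\right) + \frac{24259}{9247}} = \frac{1}{\left(\frac{701}{13} + 873\right) + \frac{24259}{9247}} = \frac{1}{\frac{12050}{13} + \frac{24259}{9247}} = \frac{1}{\frac{111741717}{120211}} = \frac{120211}{111741717}$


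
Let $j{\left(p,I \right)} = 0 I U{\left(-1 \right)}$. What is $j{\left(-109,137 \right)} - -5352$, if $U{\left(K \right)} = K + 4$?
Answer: $5352$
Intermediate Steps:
$U{\left(K \right)} = 4 + K$
$j{\left(p,I \right)} = 0$ ($j{\left(p,I \right)} = 0 I \left(4 - 1\right) = 0 \cdot 3 = 0$)
$j{\left(-109,137 \right)} - -5352 = 0 - -5352 = 0 + 5352 = 5352$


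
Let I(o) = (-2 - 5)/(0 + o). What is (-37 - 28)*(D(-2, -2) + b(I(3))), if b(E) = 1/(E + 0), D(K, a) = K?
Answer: 1105/7 ≈ 157.86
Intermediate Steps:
I(o) = -7/o
b(E) = 1/E
(-37 - 28)*(D(-2, -2) + b(I(3))) = (-37 - 28)*(-2 + 1/(-7/3)) = -65*(-2 + 1/(-7*1/3)) = -65*(-2 + 1/(-7/3)) = -65*(-2 - 3/7) = -65*(-17/7) = 1105/7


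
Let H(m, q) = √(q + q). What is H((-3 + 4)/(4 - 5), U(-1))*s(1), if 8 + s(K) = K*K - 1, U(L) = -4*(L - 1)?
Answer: -32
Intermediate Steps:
U(L) = 4 - 4*L (U(L) = -4*(-1 + L) = 4 - 4*L)
s(K) = -9 + K² (s(K) = -8 + (K*K - 1) = -8 + (K² - 1) = -8 + (-1 + K²) = -9 + K²)
H(m, q) = √2*√q (H(m, q) = √(2*q) = √2*√q)
H((-3 + 4)/(4 - 5), U(-1))*s(1) = (√2*√(4 - 4*(-1)))*(-9 + 1²) = (√2*√(4 + 4))*(-9 + 1) = (√2*√8)*(-8) = (√2*(2*√2))*(-8) = 4*(-8) = -32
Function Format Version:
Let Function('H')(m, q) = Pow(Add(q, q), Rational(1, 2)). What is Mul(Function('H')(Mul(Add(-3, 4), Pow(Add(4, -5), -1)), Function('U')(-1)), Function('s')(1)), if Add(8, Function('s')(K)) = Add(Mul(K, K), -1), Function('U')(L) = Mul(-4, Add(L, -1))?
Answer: -32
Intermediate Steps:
Function('U')(L) = Add(4, Mul(-4, L)) (Function('U')(L) = Mul(-4, Add(-1, L)) = Add(4, Mul(-4, L)))
Function('s')(K) = Add(-9, Pow(K, 2)) (Function('s')(K) = Add(-8, Add(Mul(K, K), -1)) = Add(-8, Add(Pow(K, 2), -1)) = Add(-8, Add(-1, Pow(K, 2))) = Add(-9, Pow(K, 2)))
Function('H')(m, q) = Mul(Pow(2, Rational(1, 2)), Pow(q, Rational(1, 2))) (Function('H')(m, q) = Pow(Mul(2, q), Rational(1, 2)) = Mul(Pow(2, Rational(1, 2)), Pow(q, Rational(1, 2))))
Mul(Function('H')(Mul(Add(-3, 4), Pow(Add(4, -5), -1)), Function('U')(-1)), Function('s')(1)) = Mul(Mul(Pow(2, Rational(1, 2)), Pow(Add(4, Mul(-4, -1)), Rational(1, 2))), Add(-9, Pow(1, 2))) = Mul(Mul(Pow(2, Rational(1, 2)), Pow(Add(4, 4), Rational(1, 2))), Add(-9, 1)) = Mul(Mul(Pow(2, Rational(1, 2)), Pow(8, Rational(1, 2))), -8) = Mul(Mul(Pow(2, Rational(1, 2)), Mul(2, Pow(2, Rational(1, 2)))), -8) = Mul(4, -8) = -32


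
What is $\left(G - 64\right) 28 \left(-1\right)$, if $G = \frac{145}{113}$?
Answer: $\frac{198436}{113} \approx 1756.1$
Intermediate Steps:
$G = \frac{145}{113}$ ($G = 145 \cdot \frac{1}{113} = \frac{145}{113} \approx 1.2832$)
$\left(G - 64\right) 28 \left(-1\right) = \left(\frac{145}{113} - 64\right) 28 \left(-1\right) = \left(- \frac{7087}{113}\right) \left(-28\right) = \frac{198436}{113}$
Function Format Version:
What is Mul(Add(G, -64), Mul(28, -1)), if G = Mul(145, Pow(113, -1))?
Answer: Rational(198436, 113) ≈ 1756.1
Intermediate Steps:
G = Rational(145, 113) (G = Mul(145, Rational(1, 113)) = Rational(145, 113) ≈ 1.2832)
Mul(Add(G, -64), Mul(28, -1)) = Mul(Add(Rational(145, 113), -64), Mul(28, -1)) = Mul(Rational(-7087, 113), -28) = Rational(198436, 113)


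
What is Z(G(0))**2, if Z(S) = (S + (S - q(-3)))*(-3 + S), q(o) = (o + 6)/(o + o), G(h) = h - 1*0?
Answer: 9/4 ≈ 2.2500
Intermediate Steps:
G(h) = h (G(h) = h + 0 = h)
q(o) = (6 + o)/(2*o) (q(o) = (6 + o)/((2*o)) = (6 + o)*(1/(2*o)) = (6 + o)/(2*o))
Z(S) = (1/2 + 2*S)*(-3 + S) (Z(S) = (S + (S - (6 - 3)/(2*(-3))))*(-3 + S) = (S + (S - (-1)*3/(2*3)))*(-3 + S) = (S + (S - 1*(-1/2)))*(-3 + S) = (S + (S + 1/2))*(-3 + S) = (S + (1/2 + S))*(-3 + S) = (1/2 + 2*S)*(-3 + S))
Z(G(0))**2 = (-3/2 + 2*0**2 - 11/2*0)**2 = (-3/2 + 2*0 + 0)**2 = (-3/2 + 0 + 0)**2 = (-3/2)**2 = 9/4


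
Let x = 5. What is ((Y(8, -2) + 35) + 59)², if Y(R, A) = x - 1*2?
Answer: 9409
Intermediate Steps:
Y(R, A) = 3 (Y(R, A) = 5 - 1*2 = 5 - 2 = 3)
((Y(8, -2) + 35) + 59)² = ((3 + 35) + 59)² = (38 + 59)² = 97² = 9409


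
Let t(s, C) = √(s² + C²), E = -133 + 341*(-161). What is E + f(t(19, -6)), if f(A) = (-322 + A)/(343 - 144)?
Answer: -10952088/199 + √397/199 ≈ -55036.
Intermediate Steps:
E = -55034 (E = -133 - 54901 = -55034)
t(s, C) = √(C² + s²)
f(A) = -322/199 + A/199 (f(A) = (-322 + A)/199 = (-322 + A)*(1/199) = -322/199 + A/199)
E + f(t(19, -6)) = -55034 + (-322/199 + √((-6)² + 19²)/199) = -55034 + (-322/199 + √(36 + 361)/199) = -55034 + (-322/199 + √397/199) = -10952088/199 + √397/199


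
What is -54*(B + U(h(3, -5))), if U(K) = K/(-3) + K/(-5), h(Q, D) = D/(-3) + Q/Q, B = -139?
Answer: 37914/5 ≈ 7582.8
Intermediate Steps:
h(Q, D) = 1 - D/3 (h(Q, D) = D*(-⅓) + 1 = -D/3 + 1 = 1 - D/3)
U(K) = -8*K/15 (U(K) = K*(-⅓) + K*(-⅕) = -K/3 - K/5 = -8*K/15)
-54*(B + U(h(3, -5))) = -54*(-139 - 8*(1 - ⅓*(-5))/15) = -54*(-139 - 8*(1 + 5/3)/15) = -54*(-139 - 8/15*8/3) = -54*(-139 - 64/45) = -54*(-6319/45) = 37914/5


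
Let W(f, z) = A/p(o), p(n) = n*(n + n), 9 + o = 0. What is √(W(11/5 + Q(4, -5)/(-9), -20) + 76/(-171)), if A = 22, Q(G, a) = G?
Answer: 5*I/9 ≈ 0.55556*I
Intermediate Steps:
o = -9 (o = -9 + 0 = -9)
p(n) = 2*n² (p(n) = n*(2*n) = 2*n²)
W(f, z) = 11/81 (W(f, z) = 22/((2*(-9)²)) = 22/((2*81)) = 22/162 = 22*(1/162) = 11/81)
√(W(11/5 + Q(4, -5)/(-9), -20) + 76/(-171)) = √(11/81 + 76/(-171)) = √(11/81 + 76*(-1/171)) = √(11/81 - 4/9) = √(-25/81) = 5*I/9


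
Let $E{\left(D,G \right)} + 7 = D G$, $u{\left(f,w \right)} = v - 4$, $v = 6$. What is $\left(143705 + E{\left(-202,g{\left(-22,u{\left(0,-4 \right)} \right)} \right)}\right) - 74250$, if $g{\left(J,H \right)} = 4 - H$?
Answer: $69044$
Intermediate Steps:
$u{\left(f,w \right)} = 2$ ($u{\left(f,w \right)} = 6 - 4 = 2$)
$E{\left(D,G \right)} = -7 + D G$
$\left(143705 + E{\left(-202,g{\left(-22,u{\left(0,-4 \right)} \right)} \right)}\right) - 74250 = \left(143705 - \left(7 + 202 \left(4 - 2\right)\right)\right) - 74250 = \left(143705 - 411\right) - 74250 = 143294 - 74250 = 69044$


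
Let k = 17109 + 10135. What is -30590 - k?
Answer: -57834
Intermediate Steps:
k = 27244
-30590 - k = -30590 - 1*27244 = -30590 - 27244 = -57834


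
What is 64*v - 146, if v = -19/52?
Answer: -2202/13 ≈ -169.38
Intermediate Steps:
v = -19/52 (v = -19*1/52 = -19/52 ≈ -0.36538)
64*v - 146 = 64*(-19/52) - 146 = -304/13 - 146 = -2202/13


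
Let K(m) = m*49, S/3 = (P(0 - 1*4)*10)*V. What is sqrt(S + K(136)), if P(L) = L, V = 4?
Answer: 2*sqrt(1546) ≈ 78.638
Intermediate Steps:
S = -480 (S = 3*(((0 - 1*4)*10)*4) = 3*(((0 - 4)*10)*4) = 3*(-4*10*4) = 3*(-40*4) = 3*(-160) = -480)
K(m) = 49*m
sqrt(S + K(136)) = sqrt(-480 + 49*136) = sqrt(-480 + 6664) = sqrt(6184) = 2*sqrt(1546)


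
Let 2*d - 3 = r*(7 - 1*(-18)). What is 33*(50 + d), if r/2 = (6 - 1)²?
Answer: 44649/2 ≈ 22325.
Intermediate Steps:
r = 50 (r = 2*(6 - 1)² = 2*5² = 2*25 = 50)
d = 1253/2 (d = 3/2 + (50*(7 - 1*(-18)))/2 = 3/2 + (50*(7 + 18))/2 = 3/2 + (50*25)/2 = 3/2 + (½)*1250 = 3/2 + 625 = 1253/2 ≈ 626.50)
33*(50 + d) = 33*(50 + 1253/2) = 33*(1353/2) = 44649/2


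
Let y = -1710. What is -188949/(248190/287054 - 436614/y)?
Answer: -7728995690055/10479683338 ≈ -737.52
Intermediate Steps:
-188949/(248190/287054 - 436614/y) = -188949/(248190/287054 - 436614/(-1710)) = -188949/(248190*(1/287054) - 436614*(-1/1710)) = -188949/(124095/143527 + 72769/285) = -188949/10479683338/40905195 = -188949*40905195/10479683338 = -7728995690055/10479683338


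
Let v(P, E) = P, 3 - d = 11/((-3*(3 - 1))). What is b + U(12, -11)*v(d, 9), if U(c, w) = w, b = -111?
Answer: -985/6 ≈ -164.17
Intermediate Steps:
d = 29/6 (d = 3 - 11/((-3*(3 - 1))) = 3 - 11/((-3*2)) = 3 - 11/(-6) = 3 - 11*(-1)/6 = 3 - 1*(-11/6) = 3 + 11/6 = 29/6 ≈ 4.8333)
b + U(12, -11)*v(d, 9) = -111 - 11*29/6 = -111 - 319/6 = -985/6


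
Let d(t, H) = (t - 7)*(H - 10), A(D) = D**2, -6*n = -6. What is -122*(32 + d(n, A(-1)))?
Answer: -10492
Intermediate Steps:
n = 1 (n = -1/6*(-6) = 1)
d(t, H) = (-10 + H)*(-7 + t) (d(t, H) = (-7 + t)*(-10 + H) = (-10 + H)*(-7 + t))
-122*(32 + d(n, A(-1))) = -122*(32 + (70 - 10*1 - 7*(-1)**2 + (-1)**2*1)) = -122*(32 + (70 - 10 - 7*1 + 1*1)) = -122*(32 + (70 - 10 - 7 + 1)) = -122*(32 + 54) = -122*86 = -10492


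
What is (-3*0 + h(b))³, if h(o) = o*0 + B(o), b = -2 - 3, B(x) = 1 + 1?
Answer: 8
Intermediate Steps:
B(x) = 2
b = -5
h(o) = 2 (h(o) = o*0 + 2 = 0 + 2 = 2)
(-3*0 + h(b))³ = (-3*0 + 2)³ = (0 + 2)³ = 2³ = 8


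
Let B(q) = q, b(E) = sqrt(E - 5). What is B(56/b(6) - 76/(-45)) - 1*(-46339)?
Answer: 2087851/45 ≈ 46397.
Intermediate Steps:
b(E) = sqrt(-5 + E)
B(56/b(6) - 76/(-45)) - 1*(-46339) = (56/(sqrt(-5 + 6)) - 76/(-45)) - 1*(-46339) = (56/(sqrt(1)) - 76*(-1/45)) + 46339 = (56/1 + 76/45) + 46339 = (56*1 + 76/45) + 46339 = (56 + 76/45) + 46339 = 2596/45 + 46339 = 2087851/45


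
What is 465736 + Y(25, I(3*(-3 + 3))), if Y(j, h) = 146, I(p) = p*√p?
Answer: 465882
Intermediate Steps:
I(p) = p^(3/2)
465736 + Y(25, I(3*(-3 + 3))) = 465736 + 146 = 465882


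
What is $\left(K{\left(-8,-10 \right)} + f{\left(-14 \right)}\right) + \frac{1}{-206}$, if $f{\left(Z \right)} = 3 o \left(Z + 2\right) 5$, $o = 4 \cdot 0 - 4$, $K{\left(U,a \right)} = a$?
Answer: $\frac{146259}{206} \approx 710.0$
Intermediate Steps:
$o = -4$ ($o = 0 - 4 = -4$)
$f{\left(Z \right)} = -120 - 60 Z$ ($f{\left(Z \right)} = 3 \left(-4\right) \left(Z + 2\right) 5 = - 12 \left(2 + Z\right) 5 = - 12 \left(10 + 5 Z\right) = -120 - 60 Z$)
$\left(K{\left(-8,-10 \right)} + f{\left(-14 \right)}\right) + \frac{1}{-206} = \left(-10 - -720\right) + \frac{1}{-206} = \left(-10 + \left(-120 + 840\right)\right) - \frac{1}{206} = \left(-10 + 720\right) - \frac{1}{206} = 710 - \frac{1}{206} = \frac{146259}{206}$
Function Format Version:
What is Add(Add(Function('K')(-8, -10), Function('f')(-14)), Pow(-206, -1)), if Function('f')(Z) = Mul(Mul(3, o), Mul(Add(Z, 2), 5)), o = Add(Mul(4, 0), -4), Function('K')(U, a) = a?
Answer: Rational(146259, 206) ≈ 710.00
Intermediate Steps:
o = -4 (o = Add(0, -4) = -4)
Function('f')(Z) = Add(-120, Mul(-60, Z)) (Function('f')(Z) = Mul(Mul(3, -4), Mul(Add(Z, 2), 5)) = Mul(-12, Mul(Add(2, Z), 5)) = Mul(-12, Add(10, Mul(5, Z))) = Add(-120, Mul(-60, Z)))
Add(Add(Function('K')(-8, -10), Function('f')(-14)), Pow(-206, -1)) = Add(Add(-10, Add(-120, Mul(-60, -14))), Pow(-206, -1)) = Add(Add(-10, Add(-120, 840)), Rational(-1, 206)) = Add(Add(-10, 720), Rational(-1, 206)) = Add(710, Rational(-1, 206)) = Rational(146259, 206)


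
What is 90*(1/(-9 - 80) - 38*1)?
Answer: -304470/89 ≈ -3421.0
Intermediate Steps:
90*(1/(-9 - 80) - 38*1) = 90*(1/(-89) - 38) = 90*(-1/89 - 38) = 90*(-3383/89) = -304470/89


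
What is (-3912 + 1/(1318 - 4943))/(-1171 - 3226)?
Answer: 14181001/15939125 ≈ 0.88970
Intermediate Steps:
(-3912 + 1/(1318 - 4943))/(-1171 - 3226) = (-3912 + 1/(-3625))/(-4397) = (-3912 - 1/3625)*(-1/4397) = -14181001/3625*(-1/4397) = 14181001/15939125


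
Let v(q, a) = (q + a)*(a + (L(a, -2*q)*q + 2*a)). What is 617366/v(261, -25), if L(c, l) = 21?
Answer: 308683/637908 ≈ 0.48390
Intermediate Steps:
v(q, a) = (a + q)*(3*a + 21*q) (v(q, a) = (q + a)*(a + (21*q + 2*a)) = (a + q)*(a + (2*a + 21*q)) = (a + q)*(3*a + 21*q))
617366/v(261, -25) = 617366/(3*(-25)**2 + 21*261**2 + 24*(-25)*261) = 617366/(3*625 + 21*68121 - 156600) = 617366/(1875 + 1430541 - 156600) = 617366/1275816 = 617366*(1/1275816) = 308683/637908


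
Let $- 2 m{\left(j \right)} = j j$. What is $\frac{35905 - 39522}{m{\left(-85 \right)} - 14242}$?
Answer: $\frac{7234}{35709} \approx 0.20258$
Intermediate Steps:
$m{\left(j \right)} = - \frac{j^{2}}{2}$ ($m{\left(j \right)} = - \frac{j j}{2} = - \frac{j^{2}}{2}$)
$\frac{35905 - 39522}{m{\left(-85 \right)} - 14242} = \frac{35905 - 39522}{- \frac{\left(-85\right)^{2}}{2} - 14242} = - \frac{3617}{\left(- \frac{1}{2}\right) 7225 - 14242} = - \frac{3617}{- \frac{7225}{2} - 14242} = - \frac{3617}{- \frac{35709}{2}} = \left(-3617\right) \left(- \frac{2}{35709}\right) = \frac{7234}{35709}$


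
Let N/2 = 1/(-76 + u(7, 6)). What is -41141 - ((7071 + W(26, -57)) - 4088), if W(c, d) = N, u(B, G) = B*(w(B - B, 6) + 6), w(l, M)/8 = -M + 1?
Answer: -6927467/157 ≈ -44124.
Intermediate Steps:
w(l, M) = 8 - 8*M (w(l, M) = 8*(-M + 1) = 8*(1 - M) = 8 - 8*M)
u(B, G) = -34*B (u(B, G) = B*((8 - 8*6) + 6) = B*((8 - 48) + 6) = B*(-40 + 6) = B*(-34) = -34*B)
N = -1/157 (N = 2/(-76 - 34*7) = 2/(-76 - 238) = 2/(-314) = 2*(-1/314) = -1/157 ≈ -0.0063694)
W(c, d) = -1/157
-41141 - ((7071 + W(26, -57)) - 4088) = -41141 - ((7071 - 1/157) - 4088) = -41141 - (1110146/157 - 4088) = -41141 - 1*468330/157 = -41141 - 468330/157 = -6927467/157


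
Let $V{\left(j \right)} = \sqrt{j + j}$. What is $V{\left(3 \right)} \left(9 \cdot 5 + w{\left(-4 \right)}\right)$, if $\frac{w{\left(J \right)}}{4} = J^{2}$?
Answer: $109 \sqrt{6} \approx 266.99$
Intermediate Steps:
$w{\left(J \right)} = 4 J^{2}$
$V{\left(j \right)} = \sqrt{2} \sqrt{j}$ ($V{\left(j \right)} = \sqrt{2 j} = \sqrt{2} \sqrt{j}$)
$V{\left(3 \right)} \left(9 \cdot 5 + w{\left(-4 \right)}\right) = \sqrt{2} \sqrt{3} \left(9 \cdot 5 + 4 \left(-4\right)^{2}\right) = \sqrt{6} \left(45 + 4 \cdot 16\right) = \sqrt{6} \left(45 + 64\right) = \sqrt{6} \cdot 109 = 109 \sqrt{6}$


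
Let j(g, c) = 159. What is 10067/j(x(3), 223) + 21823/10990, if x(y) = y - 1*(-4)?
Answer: 726791/11130 ≈ 65.300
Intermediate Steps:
x(y) = 4 + y (x(y) = y + 4 = 4 + y)
10067/j(x(3), 223) + 21823/10990 = 10067/159 + 21823/10990 = 10067*(1/159) + 21823*(1/10990) = 10067/159 + 139/70 = 726791/11130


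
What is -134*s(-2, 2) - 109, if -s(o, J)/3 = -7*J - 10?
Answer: -9757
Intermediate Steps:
s(o, J) = 30 + 21*J (s(o, J) = -3*(-7*J - 10) = -3*(-10 - 7*J) = 30 + 21*J)
-134*s(-2, 2) - 109 = -134*(30 + 21*2) - 109 = -134*(30 + 42) - 109 = -134*72 - 109 = -9648 - 109 = -9757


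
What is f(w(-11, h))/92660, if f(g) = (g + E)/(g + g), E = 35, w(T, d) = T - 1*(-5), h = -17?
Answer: -29/1111920 ≈ -2.6081e-5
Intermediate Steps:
w(T, d) = 5 + T (w(T, d) = T + 5 = 5 + T)
f(g) = (35 + g)/(2*g) (f(g) = (g + 35)/(g + g) = (35 + g)/((2*g)) = (35 + g)*(1/(2*g)) = (35 + g)/(2*g))
f(w(-11, h))/92660 = ((35 + (5 - 11))/(2*(5 - 11)))/92660 = ((½)*(35 - 6)/(-6))*(1/92660) = ((½)*(-⅙)*29)*(1/92660) = -29/12*1/92660 = -29/1111920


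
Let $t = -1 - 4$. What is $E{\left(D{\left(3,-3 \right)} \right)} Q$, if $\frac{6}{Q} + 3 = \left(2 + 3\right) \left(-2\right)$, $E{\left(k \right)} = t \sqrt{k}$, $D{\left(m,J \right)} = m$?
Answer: $\frac{30 \sqrt{3}}{13} \approx 3.997$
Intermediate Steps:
$t = -5$ ($t = -1 - 4 = -5$)
$E{\left(k \right)} = - 5 \sqrt{k}$
$Q = - \frac{6}{13}$ ($Q = \frac{6}{-3 + \left(2 + 3\right) \left(-2\right)} = \frac{6}{-3 + 5 \left(-2\right)} = \frac{6}{-3 - 10} = \frac{6}{-13} = 6 \left(- \frac{1}{13}\right) = - \frac{6}{13} \approx -0.46154$)
$E{\left(D{\left(3,-3 \right)} \right)} Q = - 5 \sqrt{3} \left(- \frac{6}{13}\right) = \frac{30 \sqrt{3}}{13}$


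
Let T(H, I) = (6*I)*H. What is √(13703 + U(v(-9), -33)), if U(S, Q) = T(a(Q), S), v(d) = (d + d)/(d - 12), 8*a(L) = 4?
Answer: √671573/7 ≈ 117.07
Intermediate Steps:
a(L) = ½ (a(L) = (⅛)*4 = ½)
T(H, I) = 6*H*I
v(d) = 2*d/(-12 + d) (v(d) = (2*d)/(-12 + d) = 2*d/(-12 + d))
U(S, Q) = 3*S (U(S, Q) = 6*(½)*S = 3*S)
√(13703 + U(v(-9), -33)) = √(13703 + 3*(2*(-9)/(-12 - 9))) = √(13703 + 3*(2*(-9)/(-21))) = √(13703 + 3*(2*(-9)*(-1/21))) = √(13703 + 3*(6/7)) = √(13703 + 18/7) = √(95939/7) = √671573/7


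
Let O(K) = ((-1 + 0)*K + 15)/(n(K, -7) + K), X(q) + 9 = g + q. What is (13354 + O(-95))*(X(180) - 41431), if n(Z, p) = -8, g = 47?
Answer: -56682381976/103 ≈ -5.5031e+8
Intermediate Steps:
X(q) = 38 + q (X(q) = -9 + (47 + q) = 38 + q)
O(K) = (15 - K)/(-8 + K) (O(K) = ((-1 + 0)*K + 15)/(-8 + K) = (-K + 15)/(-8 + K) = (15 - K)/(-8 + K))
(13354 + O(-95))*(X(180) - 41431) = (13354 + (15 - 1*(-95))/(-8 - 95))*((38 + 180) - 41431) = (13354 + (15 + 95)/(-103))*(218 - 41431) = (13354 - 1/103*110)*(-41213) = (13354 - 110/103)*(-41213) = (1375352/103)*(-41213) = -56682381976/103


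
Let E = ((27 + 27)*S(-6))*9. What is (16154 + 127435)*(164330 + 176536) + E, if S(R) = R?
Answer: 48944605158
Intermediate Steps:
E = -2916 (E = ((27 + 27)*(-6))*9 = (54*(-6))*9 = -324*9 = -2916)
(16154 + 127435)*(164330 + 176536) + E = (16154 + 127435)*(164330 + 176536) - 2916 = 143589*340866 - 2916 = 48944608074 - 2916 = 48944605158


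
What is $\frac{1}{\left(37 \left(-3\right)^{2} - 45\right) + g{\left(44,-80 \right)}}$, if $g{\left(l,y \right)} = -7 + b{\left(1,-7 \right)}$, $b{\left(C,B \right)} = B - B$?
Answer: $\frac{1}{281} \approx 0.0035587$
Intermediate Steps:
$b{\left(C,B \right)} = 0$
$g{\left(l,y \right)} = -7$ ($g{\left(l,y \right)} = -7 + 0 = -7$)
$\frac{1}{\left(37 \left(-3\right)^{2} - 45\right) + g{\left(44,-80 \right)}} = \frac{1}{\left(37 \left(-3\right)^{2} - 45\right) - 7} = \frac{1}{\left(37 \cdot 9 - 45\right) - 7} = \frac{1}{\left(333 - 45\right) - 7} = \frac{1}{288 - 7} = \frac{1}{281}$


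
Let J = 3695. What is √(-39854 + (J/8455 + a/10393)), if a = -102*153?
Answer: I*√34099293809159643/924977 ≈ 199.64*I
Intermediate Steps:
a = -15606
√(-39854 + (J/8455 + a/10393)) = √(-39854 + (3695/8455 - 15606/10393)) = √(-39854 + (3695*(1/8455) - 15606*1/10393)) = √(-39854 + (739/1691 - 15606/10393)) = √(-39854 - 984701/924977) = √(-36865018059/924977) = I*√34099293809159643/924977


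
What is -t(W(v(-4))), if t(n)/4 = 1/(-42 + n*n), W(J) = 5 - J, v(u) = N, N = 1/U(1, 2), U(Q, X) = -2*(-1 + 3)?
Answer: 64/231 ≈ 0.27706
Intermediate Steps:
U(Q, X) = -4 (U(Q, X) = -2*2 = -4)
N = -1/4 (N = 1/(-4) = 1*(-1/4) = -1/4 ≈ -0.25000)
v(u) = -1/4
t(n) = 4/(-42 + n**2) (t(n) = 4/(-42 + n*n) = 4/(-42 + n**2))
-t(W(v(-4))) = -4/(-42 + (5 - 1*(-1/4))**2) = -4/(-42 + (5 + 1/4)**2) = -4/(-42 + (21/4)**2) = -4/(-42 + 441/16) = -4/(-231/16) = -4*(-16)/231 = -1*(-64/231) = 64/231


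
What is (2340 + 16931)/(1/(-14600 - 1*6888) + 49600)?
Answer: 414095248/1065804799 ≈ 0.38853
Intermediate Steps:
(2340 + 16931)/(1/(-14600 - 1*6888) + 49600) = 19271/(1/(-14600 - 6888) + 49600) = 19271/(1/(-21488) + 49600) = 19271/(-1/21488 + 49600) = 19271/(1065804799/21488) = 19271*(21488/1065804799) = 414095248/1065804799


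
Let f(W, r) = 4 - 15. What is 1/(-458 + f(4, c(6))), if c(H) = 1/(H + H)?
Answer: -1/469 ≈ -0.0021322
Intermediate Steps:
c(H) = 1/(2*H)
f(W, r) = -11
1/(-458 + f(4, c(6))) = 1/(-458 - 11) = 1/(-469) = -1/469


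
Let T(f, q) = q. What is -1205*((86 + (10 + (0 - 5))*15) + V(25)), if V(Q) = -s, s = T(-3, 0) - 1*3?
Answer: -197620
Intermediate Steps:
s = -3 (s = 0 - 1*3 = 0 - 3 = -3)
V(Q) = 3 (V(Q) = -1*(-3) = 3)
-1205*((86 + (10 + (0 - 5))*15) + V(25)) = -1205*((86 + (10 + (0 - 5))*15) + 3) = -1205*((86 + (10 - 5)*15) + 3) = -1205*((86 + 5*15) + 3) = -1205*((86 + 75) + 3) = -1205*(161 + 3) = -1205*164 = -197620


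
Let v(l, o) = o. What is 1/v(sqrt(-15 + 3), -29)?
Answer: -1/29 ≈ -0.034483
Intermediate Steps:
1/v(sqrt(-15 + 3), -29) = 1/(-29) = -1/29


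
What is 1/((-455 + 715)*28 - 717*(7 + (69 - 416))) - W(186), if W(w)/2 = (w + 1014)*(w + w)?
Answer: -224146367999/251060 ≈ -8.9280e+5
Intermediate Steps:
W(w) = 4*w*(1014 + w) (W(w) = 2*((w + 1014)*(w + w)) = 2*((1014 + w)*(2*w)) = 2*(2*w*(1014 + w)) = 4*w*(1014 + w))
1/((-455 + 715)*28 - 717*(7 + (69 - 416))) - W(186) = 1/((-455 + 715)*28 - 717*(7 + (69 - 416))) - 4*186*(1014 + 186) = 1/(260*28 - 717*(7 - 347)) - 4*186*1200 = 1/(7280 - 717*(-340)) - 1*892800 = 1/(7280 + 243780) - 892800 = 1/251060 - 892800 = -224146367999/251060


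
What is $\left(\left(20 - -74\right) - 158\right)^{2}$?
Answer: $4096$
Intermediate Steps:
$\left(\left(20 - -74\right) - 158\right)^{2} = \left(\left(20 + 74\right) - 158\right)^{2} = \left(94 - 158\right)^{2} = \left(-64\right)^{2} = 4096$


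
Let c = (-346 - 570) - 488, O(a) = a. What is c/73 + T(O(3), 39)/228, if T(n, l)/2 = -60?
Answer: -27406/1387 ≈ -19.759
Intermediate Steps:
T(n, l) = -120 (T(n, l) = 2*(-60) = -120)
c = -1404 (c = -916 - 488 = -1404)
c/73 + T(O(3), 39)/228 = -1404/73 - 120/228 = -1404*1/73 - 120*1/228 = -1404/73 - 10/19 = -27406/1387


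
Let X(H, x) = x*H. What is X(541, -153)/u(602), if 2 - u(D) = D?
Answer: 27591/200 ≈ 137.96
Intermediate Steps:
u(D) = 2 - D
X(H, x) = H*x
X(541, -153)/u(602) = (541*(-153))/(2 - 1*602) = -82773/(2 - 602) = -82773/(-600) = -82773*(-1/600) = 27591/200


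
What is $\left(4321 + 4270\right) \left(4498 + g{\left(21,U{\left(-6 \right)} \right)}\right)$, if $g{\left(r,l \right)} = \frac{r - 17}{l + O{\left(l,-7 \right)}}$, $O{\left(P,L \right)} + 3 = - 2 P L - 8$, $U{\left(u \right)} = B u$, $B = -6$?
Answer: $\frac{20441820586}{529} \approx 3.8642 \cdot 10^{7}$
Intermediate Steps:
$U{\left(u \right)} = - 6 u$
$O{\left(P,L \right)} = -11 - 2 L P$ ($O{\left(P,L \right)} = -3 + \left(- 2 P L - 8\right) = -3 - \left(8 + 2 L P\right) = -11 - 2 L P$)
$g{\left(r,l \right)} = \frac{-17 + r}{-11 + 15 l}$ ($g{\left(r,l \right)} = \frac{r - 17}{l - \left(11 - 14 l\right)} = \frac{-17 + r}{l + \left(-11 + 14 l\right)} = \frac{-17 + r}{-11 + 15 l}$)
$\left(4321 + 4270\right) \left(4498 + g{\left(21,U{\left(-6 \right)} \right)}\right) = \left(4321 + 4270\right) \left(4498 + \frac{-17 + 21}{-11 + 15 \left(\left(-6\right) \left(-6\right)\right)}\right) = 8591 \left(4498 + \frac{1}{-11 + 15 \cdot 36} \cdot 4\right) = 8591 \left(4498 + \frac{1}{-11 + 540} \cdot 4\right) = 8591 \left(4498 + \frac{1}{529} \cdot 4\right) = 8591 \left(4498 + \frac{4}{529}\right) = 8591 \cdot \frac{2379446}{529} = \frac{20441820586}{529}$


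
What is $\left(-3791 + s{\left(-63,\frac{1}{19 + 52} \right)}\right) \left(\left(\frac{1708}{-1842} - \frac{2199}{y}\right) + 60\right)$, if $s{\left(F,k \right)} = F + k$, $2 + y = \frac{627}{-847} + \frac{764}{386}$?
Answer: $- \frac{2801358761413003}{246502273} \approx -1.1364 \cdot 10^{7}$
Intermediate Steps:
$y = - \frac{11309}{14861}$ ($y = -2 + \left(\frac{627}{-847} + \frac{764}{386}\right) = -2 + \left(627 \left(- \frac{1}{847}\right) + 764 \cdot \frac{1}{386}\right) = -2 + \left(- \frac{57}{77} + \frac{382}{193}\right) = -2 + \frac{18413}{14861} = - \frac{11309}{14861} \approx -0.76099$)
$\left(-3791 + s{\left(-63,\frac{1}{19 + 52} \right)}\right) \left(\left(\frac{1708}{-1842} - \frac{2199}{y}\right) + 60\right) = \left(-3791 - \left(63 - \frac{1}{19 + 52}\right)\right) \left(\left(\frac{1708}{-1842} - \frac{2199}{- \frac{11309}{14861}}\right) + 60\right) = \left(-3791 - \left(63 - \frac{1}{71}\right)\right) \left(\left(1708 \left(- \frac{1}{1842}\right) - - \frac{32679339}{11309}\right) + 60\right) = \left(-3791 + \left(-63 + \frac{1}{71}\right)\right) \left(\left(- \frac{854}{921} + \frac{32679339}{11309}\right) + 60\right) = \left(-3791 - \frac{4472}{71}\right) \left(\frac{30088013333}{10415589} + 60\right) = \left(- \frac{273633}{71}\right) \frac{30712948673}{10415589} = - \frac{2801358761413003}{246502273}$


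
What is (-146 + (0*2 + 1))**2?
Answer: 21025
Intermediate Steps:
(-146 + (0*2 + 1))**2 = (-146 + (0 + 1))**2 = (-146 + 1)**2 = (-145)**2 = 21025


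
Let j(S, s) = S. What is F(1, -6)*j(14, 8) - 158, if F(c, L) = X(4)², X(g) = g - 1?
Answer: -32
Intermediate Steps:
X(g) = -1 + g
F(c, L) = 9 (F(c, L) = (-1 + 4)² = 3² = 9)
F(1, -6)*j(14, 8) - 158 = 9*14 - 158 = 126 - 158 = -32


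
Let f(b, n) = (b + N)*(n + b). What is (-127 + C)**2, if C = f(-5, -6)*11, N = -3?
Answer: 707281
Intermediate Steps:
f(b, n) = (-3 + b)*(b + n) (f(b, n) = (b - 3)*(n + b) = (-3 + b)*(b + n))
C = 968 (C = ((-5)**2 - 3*(-5) - 3*(-6) - 5*(-6))*11 = (25 + 15 + 18 + 30)*11 = 88*11 = 968)
(-127 + C)**2 = (-127 + 968)**2 = 841**2 = 707281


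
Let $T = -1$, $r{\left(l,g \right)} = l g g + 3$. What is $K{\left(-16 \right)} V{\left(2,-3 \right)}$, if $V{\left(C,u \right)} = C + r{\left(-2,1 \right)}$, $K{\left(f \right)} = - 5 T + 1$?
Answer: $18$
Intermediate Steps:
$r{\left(l,g \right)} = 3 + l g^{2}$ ($r{\left(l,g \right)} = g l g + 3 = l g^{2} + 3 = 3 + l g^{2}$)
$K{\left(f \right)} = 6$ ($K{\left(f \right)} = \left(-5\right) \left(-1\right) + 1 = 5 + 1 = 6$)
$V{\left(C,u \right)} = 1 + C$ ($V{\left(C,u \right)} = C + \left(3 - 2 \cdot 1^{2}\right) = C + \left(3 - 2\right) = C + 1 = 1 + C$)
$K{\left(-16 \right)} V{\left(2,-3 \right)} = 6 \left(1 + 2\right) = 6 \cdot 3 = 18$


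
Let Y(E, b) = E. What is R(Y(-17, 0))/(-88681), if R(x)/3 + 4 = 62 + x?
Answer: -123/88681 ≈ -0.0013870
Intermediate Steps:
R(x) = 174 + 3*x (R(x) = -12 + 3*(62 + x) = -12 + (186 + 3*x) = 174 + 3*x)
R(Y(-17, 0))/(-88681) = (174 + 3*(-17))/(-88681) = (174 - 51)*(-1/88681) = 123*(-1/88681) = -123/88681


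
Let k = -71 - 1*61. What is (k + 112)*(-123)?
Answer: 2460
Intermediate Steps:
k = -132 (k = -71 - 61 = -132)
(k + 112)*(-123) = (-132 + 112)*(-123) = -20*(-123) = 2460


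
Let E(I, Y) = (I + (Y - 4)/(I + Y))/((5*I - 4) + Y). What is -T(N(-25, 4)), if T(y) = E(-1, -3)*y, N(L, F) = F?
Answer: ¼ ≈ 0.25000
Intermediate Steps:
E(I, Y) = (I + (-4 + Y)/(I + Y))/(-4 + Y + 5*I) (E(I, Y) = (I + (-4 + Y)/(I + Y))/((-4 + 5*I) + Y) = (I + (-4 + Y)/(I + Y))/(-4 + Y + 5*I))
T(y) = -y/16 (T(y) = ((-4 - 3 + (-1)² - 1*(-3))/((-3)² - 4*(-1) - 4*(-3) + 5*(-1)² + 6*(-1)*(-3)))*y = ((-4 - 3 + 1 + 3)/(9 + 4 + 12 + 5*1 + 18))*y = (-3/(9 + 4 + 12 + 5 + 18))*y = (-3/48)*y = ((1/48)*(-3))*y = -y/16)
-T(N(-25, 4)) = -(-1)*4/16 = -1*(-¼) = ¼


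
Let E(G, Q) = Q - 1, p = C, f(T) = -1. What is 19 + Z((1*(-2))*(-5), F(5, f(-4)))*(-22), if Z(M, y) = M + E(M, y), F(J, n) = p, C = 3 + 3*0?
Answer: -245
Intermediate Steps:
C = 3 (C = 3 + 0 = 3)
p = 3
F(J, n) = 3
E(G, Q) = -1 + Q
Z(M, y) = -1 + M + y (Z(M, y) = M + (-1 + y) = -1 + M + y)
19 + Z((1*(-2))*(-5), F(5, f(-4)))*(-22) = 19 + (-1 + (1*(-2))*(-5) + 3)*(-22) = 19 + (-1 - 2*(-5) + 3)*(-22) = 19 + (-1 + 10 + 3)*(-22) = 19 + 12*(-22) = 19 - 264 = -245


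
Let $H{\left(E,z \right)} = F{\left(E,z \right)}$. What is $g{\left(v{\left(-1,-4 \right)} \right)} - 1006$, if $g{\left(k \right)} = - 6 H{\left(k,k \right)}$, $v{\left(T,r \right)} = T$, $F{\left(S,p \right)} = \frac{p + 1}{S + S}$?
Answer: $-1006$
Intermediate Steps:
$F{\left(S,p \right)} = \frac{1 + p}{2 S}$
$H{\left(E,z \right)} = \frac{1 + z}{2 E}$
$g{\left(k \right)} = - \frac{3 \left(1 + k\right)}{k}$ ($g{\left(k \right)} = - 6 \frac{1 + k}{2 k} = - \frac{3 \left(1 + k\right)}{k}$)
$g{\left(v{\left(-1,-4 \right)} \right)} - 1006 = \left(-3 - \frac{3}{-1}\right) - 1006 = \left(-3 - -3\right) - 1006 = \left(-3 + 3\right) - 1006 = 0 - 1006 = -1006$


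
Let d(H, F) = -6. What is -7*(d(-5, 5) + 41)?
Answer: -245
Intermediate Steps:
-7*(d(-5, 5) + 41) = -7*(-6 + 41) = -7*35 = -245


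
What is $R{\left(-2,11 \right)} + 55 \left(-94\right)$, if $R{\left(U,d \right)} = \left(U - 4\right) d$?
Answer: $-5236$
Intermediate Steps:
$R{\left(U,d \right)} = d \left(-4 + U\right)$ ($R{\left(U,d \right)} = \left(-4 + U\right) d = d \left(-4 + U\right)$)
$R{\left(-2,11 \right)} + 55 \left(-94\right) = 11 \left(-4 - 2\right) + 55 \left(-94\right) = 11 \left(-6\right) - 5170 = -66 - 5170 = -5236$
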